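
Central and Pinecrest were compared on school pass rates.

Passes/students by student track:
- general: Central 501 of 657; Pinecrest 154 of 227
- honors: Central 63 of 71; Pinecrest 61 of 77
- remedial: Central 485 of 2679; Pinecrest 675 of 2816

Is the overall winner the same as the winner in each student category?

No

General: Central 501/657 = 76.3%, Pinecrest 154/227 = 67.8% → Central
Honors: Central 63/71 = 88.7%, Pinecrest 61/77 = 79.2% → Central
Remedial: Central 485/2679 = 18.1%, Pinecrest 675/2816 = 24.0% → Pinecrest
Overall: Central 1049/3407 = 30.8%, Pinecrest 890/3120 = 28.5% → Central
Neither sweeps: Central wins 2 of 3 groups, Pinecrest wins 1. Central wins overall but not every group — no Simpson reversal.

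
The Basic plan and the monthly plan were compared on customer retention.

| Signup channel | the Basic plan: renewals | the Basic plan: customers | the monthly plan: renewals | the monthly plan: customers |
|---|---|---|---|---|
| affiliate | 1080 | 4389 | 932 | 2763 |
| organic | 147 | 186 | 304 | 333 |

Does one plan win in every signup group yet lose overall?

Affiliate: the Basic plan 1080/4389 = 24.6%, the monthly plan 932/2763 = 33.7% → the monthly plan
Organic: the Basic plan 147/186 = 79.0%, the monthly plan 304/333 = 91.3% → the monthly plan
Overall: the Basic plan 1227/4575 = 26.8%, the monthly plan 1236/3096 = 39.9% → the monthly plan
The monthly plan wins overall and in every signup group — no reversal.

No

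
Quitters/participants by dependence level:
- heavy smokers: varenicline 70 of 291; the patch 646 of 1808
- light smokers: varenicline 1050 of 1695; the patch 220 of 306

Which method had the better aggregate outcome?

Heavy smokers: varenicline 70/291 = 24.1%, the patch 646/1808 = 35.7% → the patch
Light smokers: varenicline 1050/1695 = 61.9%, the patch 220/306 = 71.9% → the patch
Overall: varenicline 1120/1986 = 56.4%, the patch 866/2114 = 41.0% → varenicline
(The patch wins every dependence group but varenicline wins overall — the patch's participants skew toward the low-rate heavy smokers group.)

varenicline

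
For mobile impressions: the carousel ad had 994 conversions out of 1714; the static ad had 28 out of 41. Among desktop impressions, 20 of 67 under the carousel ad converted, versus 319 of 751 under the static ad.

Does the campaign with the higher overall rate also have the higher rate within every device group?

Mobile: the carousel ad 994/1714 = 58.0%, the static ad 28/41 = 68.3% → the static ad
Desktop: the carousel ad 20/67 = 29.9%, the static ad 319/751 = 42.5% → the static ad
Overall: the carousel ad 1014/1781 = 56.9%, the static ad 347/792 = 43.8% → the carousel ad
The static ad wins each device group but the carousel ad wins overall — the comparison reverses. The static ad's impressions skew toward desktop, which has a lower base rate.

No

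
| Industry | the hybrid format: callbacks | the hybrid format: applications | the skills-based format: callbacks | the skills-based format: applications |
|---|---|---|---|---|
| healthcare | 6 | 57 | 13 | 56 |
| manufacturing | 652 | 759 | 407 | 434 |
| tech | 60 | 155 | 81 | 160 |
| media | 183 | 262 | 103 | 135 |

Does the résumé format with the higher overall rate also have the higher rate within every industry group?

Yes

Healthcare: the hybrid format 6/57 = 10.5%, the skills-based format 13/56 = 23.2% → the skills-based format
Manufacturing: the hybrid format 652/759 = 85.9%, the skills-based format 407/434 = 93.8% → the skills-based format
Tech: the hybrid format 60/155 = 38.7%, the skills-based format 81/160 = 50.6% → the skills-based format
Media: the hybrid format 183/262 = 69.8%, the skills-based format 103/135 = 76.3% → the skills-based format
Overall: the hybrid format 901/1233 = 73.1%, the skills-based format 604/785 = 76.9% → the skills-based format
The skills-based format wins overall and in every industry group — no reversal.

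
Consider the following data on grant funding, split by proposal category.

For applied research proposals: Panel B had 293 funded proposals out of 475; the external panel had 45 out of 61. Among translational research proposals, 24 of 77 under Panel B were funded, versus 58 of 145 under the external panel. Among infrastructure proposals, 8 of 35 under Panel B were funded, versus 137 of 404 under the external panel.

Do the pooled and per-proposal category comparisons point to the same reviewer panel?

No

Applied research: Panel B 293/475 = 61.7%, the external panel 45/61 = 73.8% → the external panel
Translational research: Panel B 24/77 = 31.2%, the external panel 58/145 = 40.0% → the external panel
Infrastructure: Panel B 8/35 = 22.9%, the external panel 137/404 = 33.9% → the external panel
Overall: Panel B 325/587 = 55.4%, the external panel 240/610 = 39.3% → Panel B
The external panel wins each proposal group but Panel B wins overall — the comparison reverses. The external panel's proposals skew toward infrastructure, which has a lower base rate.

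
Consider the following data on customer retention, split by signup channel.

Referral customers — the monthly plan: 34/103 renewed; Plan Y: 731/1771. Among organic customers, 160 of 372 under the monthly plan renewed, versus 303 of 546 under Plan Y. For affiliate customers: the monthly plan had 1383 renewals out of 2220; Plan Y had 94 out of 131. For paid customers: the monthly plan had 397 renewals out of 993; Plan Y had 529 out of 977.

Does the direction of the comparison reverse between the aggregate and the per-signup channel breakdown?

Yes

Referral: the monthly plan 34/103 = 33.0%, Plan Y 731/1771 = 41.3% → Plan Y
Organic: the monthly plan 160/372 = 43.0%, Plan Y 303/546 = 55.5% → Plan Y
Affiliate: the monthly plan 1383/2220 = 62.3%, Plan Y 94/131 = 71.8% → Plan Y
Paid: the monthly plan 397/993 = 40.0%, Plan Y 529/977 = 54.1% → Plan Y
Overall: the monthly plan 1974/3688 = 53.5%, Plan Y 1657/3425 = 48.4% → the monthly plan
Plan Y wins each signup group but the monthly plan wins overall — the comparison reverses. Plan Y's customers skew toward referral, which has a lower base rate.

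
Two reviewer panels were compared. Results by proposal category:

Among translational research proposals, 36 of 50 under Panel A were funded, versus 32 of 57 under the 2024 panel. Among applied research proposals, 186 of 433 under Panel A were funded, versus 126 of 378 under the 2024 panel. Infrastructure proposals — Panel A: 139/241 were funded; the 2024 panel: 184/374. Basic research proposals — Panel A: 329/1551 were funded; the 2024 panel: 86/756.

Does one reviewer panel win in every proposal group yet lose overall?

Translational research: Panel A 36/50 = 72.0%, the 2024 panel 32/57 = 56.1% → Panel A
Applied research: Panel A 186/433 = 43.0%, the 2024 panel 126/378 = 33.3% → Panel A
Infrastructure: Panel A 139/241 = 57.7%, the 2024 panel 184/374 = 49.2% → Panel A
Basic research: Panel A 329/1551 = 21.2%, the 2024 panel 86/756 = 11.4% → Panel A
Overall: Panel A 690/2275 = 30.3%, the 2024 panel 428/1565 = 27.3% → Panel A
Panel A wins overall and in every proposal group — no reversal.

No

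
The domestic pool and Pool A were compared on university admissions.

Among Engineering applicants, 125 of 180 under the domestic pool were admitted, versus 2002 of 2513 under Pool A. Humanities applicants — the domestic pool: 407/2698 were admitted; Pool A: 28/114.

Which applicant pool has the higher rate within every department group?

Pool A

Engineering: the domestic pool 125/180 = 69.4%, Pool A 2002/2513 = 79.7% → Pool A
Humanities: the domestic pool 407/2698 = 15.1%, Pool A 28/114 = 24.6% → Pool A
Pool A has the higher rate in both groups.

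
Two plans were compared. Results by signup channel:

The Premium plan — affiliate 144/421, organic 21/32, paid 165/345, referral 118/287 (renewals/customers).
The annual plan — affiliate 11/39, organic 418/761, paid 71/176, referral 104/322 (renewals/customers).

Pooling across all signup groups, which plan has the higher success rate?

the annual plan

Affiliate: the Premium plan 144/421 = 34.2%, the annual plan 11/39 = 28.2% → the Premium plan
Organic: the Premium plan 21/32 = 65.6%, the annual plan 418/761 = 54.9% → the Premium plan
Paid: the Premium plan 165/345 = 47.8%, the annual plan 71/176 = 40.3% → the Premium plan
Referral: the Premium plan 118/287 = 41.1%, the annual plan 104/322 = 32.3% → the Premium plan
Overall: the Premium plan 448/1085 = 41.3%, the annual plan 604/1298 = 46.5% → the annual plan
(The Premium plan wins every signup group but the annual plan wins overall — the Premium plan's customers skew toward the low-rate affiliate group.)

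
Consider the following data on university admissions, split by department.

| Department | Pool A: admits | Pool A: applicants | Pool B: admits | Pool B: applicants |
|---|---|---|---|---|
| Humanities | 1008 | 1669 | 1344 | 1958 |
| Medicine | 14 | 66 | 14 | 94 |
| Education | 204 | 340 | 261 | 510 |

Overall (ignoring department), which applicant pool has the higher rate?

Humanities: Pool A 1008/1669 = 60.4%, Pool B 1344/1958 = 68.6% → Pool B
Medicine: Pool A 14/66 = 21.2%, Pool B 14/94 = 14.9% → Pool A
Education: Pool A 204/340 = 60.0%, Pool B 261/510 = 51.2% → Pool A
Overall: Pool A 1226/2075 = 59.1%, Pool B 1619/2562 = 63.2% → Pool B
(Neither sweeps every department group, but Pool B has the higher pooled rate.)

Pool B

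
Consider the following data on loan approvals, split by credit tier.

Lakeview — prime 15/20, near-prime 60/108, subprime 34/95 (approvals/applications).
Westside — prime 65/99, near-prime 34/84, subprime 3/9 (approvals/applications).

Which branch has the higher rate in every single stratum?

Prime: Lakeview 15/20 = 75.0%, Westside 65/99 = 65.7% → Lakeview
Near-prime: Lakeview 60/108 = 55.6%, Westside 34/84 = 40.5% → Lakeview
Subprime: Lakeview 34/95 = 35.8%, Westside 3/9 = 33.3% → Lakeview
Lakeview has the higher rate in all 3 groups.

Lakeview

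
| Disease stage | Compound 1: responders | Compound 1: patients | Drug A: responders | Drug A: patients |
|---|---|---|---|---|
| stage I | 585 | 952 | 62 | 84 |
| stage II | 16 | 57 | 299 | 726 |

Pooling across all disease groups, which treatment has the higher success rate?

Compound 1

Stage I: Compound 1 585/952 = 61.4%, Drug A 62/84 = 73.8% → Drug A
Stage II: Compound 1 16/57 = 28.1%, Drug A 299/726 = 41.2% → Drug A
Overall: Compound 1 601/1009 = 59.6%, Drug A 361/810 = 44.6% → Compound 1
(Drug A wins every disease group but Compound 1 wins overall — Drug A's patients skew toward the low-rate stage II group.)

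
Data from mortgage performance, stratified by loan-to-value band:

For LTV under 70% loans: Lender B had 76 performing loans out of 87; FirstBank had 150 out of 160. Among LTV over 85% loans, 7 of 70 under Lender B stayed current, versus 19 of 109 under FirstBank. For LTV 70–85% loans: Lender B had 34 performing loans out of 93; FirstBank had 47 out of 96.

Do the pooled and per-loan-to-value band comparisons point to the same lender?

Yes

LTV under 70%: Lender B 76/87 = 87.4%, FirstBank 150/160 = 93.8% → FirstBank
LTV over 85%: Lender B 7/70 = 10.0%, FirstBank 19/109 = 17.4% → FirstBank
LTV 70–85%: Lender B 34/93 = 36.6%, FirstBank 47/96 = 49.0% → FirstBank
Overall: Lender B 117/250 = 46.8%, FirstBank 216/365 = 59.2% → FirstBank
FirstBank wins overall and in every loan-to-value group — no reversal.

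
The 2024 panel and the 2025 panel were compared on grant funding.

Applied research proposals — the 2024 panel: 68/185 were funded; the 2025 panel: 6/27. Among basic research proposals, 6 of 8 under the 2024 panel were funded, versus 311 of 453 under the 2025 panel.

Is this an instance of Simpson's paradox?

Yes

Applied research: the 2024 panel 68/185 = 36.8%, the 2025 panel 6/27 = 22.2% → the 2024 panel
Basic research: the 2024 panel 6/8 = 75.0%, the 2025 panel 311/453 = 68.7% → the 2024 panel
Overall: the 2024 panel 74/193 = 38.3%, the 2025 panel 317/480 = 66.0% → the 2025 panel
The 2024 panel wins each proposal group but the 2025 panel wins overall — the comparison reverses. The 2024 panel's proposals skew toward applied research, which has a lower base rate.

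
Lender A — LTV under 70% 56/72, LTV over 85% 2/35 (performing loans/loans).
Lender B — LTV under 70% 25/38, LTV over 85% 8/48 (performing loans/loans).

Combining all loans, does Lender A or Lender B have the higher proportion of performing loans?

LTV under 70%: Lender A 56/72 = 77.8%, Lender B 25/38 = 65.8% → Lender A
LTV over 85%: Lender A 2/35 = 5.7%, Lender B 8/48 = 16.7% → Lender B
Overall: Lender A 58/107 = 54.2%, Lender B 33/86 = 38.4% → Lender A
(Neither sweeps every loan-to-value group, but Lender A has the higher pooled rate.)

Lender A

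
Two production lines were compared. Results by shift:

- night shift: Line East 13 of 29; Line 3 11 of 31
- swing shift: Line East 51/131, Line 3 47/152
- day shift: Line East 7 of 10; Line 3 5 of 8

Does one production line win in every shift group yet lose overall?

No

Night shift: Line East 13/29 = 44.8%, Line 3 11/31 = 35.5% → Line East
Swing shift: Line East 51/131 = 38.9%, Line 3 47/152 = 30.9% → Line East
Day shift: Line East 7/10 = 70.0%, Line 3 5/8 = 62.5% → Line East
Overall: Line East 71/170 = 41.8%, Line 3 63/191 = 33.0% → Line East
Line East wins overall and in every shift group — no reversal.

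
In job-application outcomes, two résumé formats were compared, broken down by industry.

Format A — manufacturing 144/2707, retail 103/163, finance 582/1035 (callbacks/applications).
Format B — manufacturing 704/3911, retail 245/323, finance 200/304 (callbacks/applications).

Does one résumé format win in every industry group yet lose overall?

No

Manufacturing: Format A 144/2707 = 5.3%, Format B 704/3911 = 18.0% → Format B
Retail: Format A 103/163 = 63.2%, Format B 245/323 = 75.9% → Format B
Finance: Format A 582/1035 = 56.2%, Format B 200/304 = 65.8% → Format B
Overall: Format A 829/3905 = 21.2%, Format B 1149/4538 = 25.3% → Format B
Format B wins overall and in every industry group — no reversal.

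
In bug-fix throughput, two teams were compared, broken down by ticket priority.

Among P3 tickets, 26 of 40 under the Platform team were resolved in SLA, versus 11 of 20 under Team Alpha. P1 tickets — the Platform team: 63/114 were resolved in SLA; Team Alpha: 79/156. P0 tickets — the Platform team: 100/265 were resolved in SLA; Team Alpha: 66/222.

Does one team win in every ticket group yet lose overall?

P3: the Platform team 26/40 = 65.0%, Team Alpha 11/20 = 55.0% → the Platform team
P1: the Platform team 63/114 = 55.3%, Team Alpha 79/156 = 50.6% → the Platform team
P0: the Platform team 100/265 = 37.7%, Team Alpha 66/222 = 29.7% → the Platform team
Overall: the Platform team 189/419 = 45.1%, Team Alpha 156/398 = 39.2% → the Platform team
The Platform team wins overall and in every ticket group — no reversal.

No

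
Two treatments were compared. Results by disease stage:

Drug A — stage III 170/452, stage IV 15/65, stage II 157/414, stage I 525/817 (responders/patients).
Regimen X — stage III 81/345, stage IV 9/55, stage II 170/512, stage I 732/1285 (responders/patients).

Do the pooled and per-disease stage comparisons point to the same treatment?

Stage III: Drug A 170/452 = 37.6%, Regimen X 81/345 = 23.5% → Drug A
Stage IV: Drug A 15/65 = 23.1%, Regimen X 9/55 = 16.4% → Drug A
Stage II: Drug A 157/414 = 37.9%, Regimen X 170/512 = 33.2% → Drug A
Stage I: Drug A 525/817 = 64.3%, Regimen X 732/1285 = 57.0% → Drug A
Overall: Drug A 867/1748 = 49.6%, Regimen X 992/2197 = 45.2% → Drug A
Drug A wins overall and in every disease group — no reversal.

Yes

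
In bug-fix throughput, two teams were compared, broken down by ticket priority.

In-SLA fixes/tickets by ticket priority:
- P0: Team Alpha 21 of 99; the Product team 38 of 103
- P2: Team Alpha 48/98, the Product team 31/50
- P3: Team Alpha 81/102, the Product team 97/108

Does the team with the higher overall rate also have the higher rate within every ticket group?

P0: Team Alpha 21/99 = 21.2%, the Product team 38/103 = 36.9% → the Product team
P2: Team Alpha 48/98 = 49.0%, the Product team 31/50 = 62.0% → the Product team
P3: Team Alpha 81/102 = 79.4%, the Product team 97/108 = 89.8% → the Product team
Overall: Team Alpha 150/299 = 50.2%, the Product team 166/261 = 63.6% → the Product team
The Product team wins overall and in every ticket group — no reversal.

Yes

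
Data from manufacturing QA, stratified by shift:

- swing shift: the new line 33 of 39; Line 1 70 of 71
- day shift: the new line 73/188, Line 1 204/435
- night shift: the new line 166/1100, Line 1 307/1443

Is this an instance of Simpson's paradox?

Swing shift: the new line 33/39 = 84.6%, Line 1 70/71 = 98.6% → Line 1
Day shift: the new line 73/188 = 38.8%, Line 1 204/435 = 46.9% → Line 1
Night shift: the new line 166/1100 = 15.1%, Line 1 307/1443 = 21.3% → Line 1
Overall: the new line 272/1327 = 20.5%, Line 1 581/1949 = 29.8% → Line 1
Line 1 wins overall and in every shift group — no reversal.

No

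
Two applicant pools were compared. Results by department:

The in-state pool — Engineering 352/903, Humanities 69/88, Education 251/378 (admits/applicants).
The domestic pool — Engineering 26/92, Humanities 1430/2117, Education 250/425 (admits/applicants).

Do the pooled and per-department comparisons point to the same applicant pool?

Engineering: the in-state pool 352/903 = 39.0%, the domestic pool 26/92 = 28.3% → the in-state pool
Humanities: the in-state pool 69/88 = 78.4%, the domestic pool 1430/2117 = 67.5% → the in-state pool
Education: the in-state pool 251/378 = 66.4%, the domestic pool 250/425 = 58.8% → the in-state pool
Overall: the in-state pool 672/1369 = 49.1%, the domestic pool 1706/2634 = 64.8% → the domestic pool
The in-state pool wins each department group but the domestic pool wins overall — the comparison reverses. The in-state pool's applicants skew toward Engineering, which has a lower base rate.

No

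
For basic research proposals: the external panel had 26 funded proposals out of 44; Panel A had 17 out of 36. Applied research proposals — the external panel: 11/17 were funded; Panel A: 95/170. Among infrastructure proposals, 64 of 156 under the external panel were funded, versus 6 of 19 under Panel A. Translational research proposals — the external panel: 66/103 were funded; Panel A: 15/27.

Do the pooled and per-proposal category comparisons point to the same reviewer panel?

Basic research: the external panel 26/44 = 59.1%, Panel A 17/36 = 47.2% → the external panel
Applied research: the external panel 11/17 = 64.7%, Panel A 95/170 = 55.9% → the external panel
Infrastructure: the external panel 64/156 = 41.0%, Panel A 6/19 = 31.6% → the external panel
Translational research: the external panel 66/103 = 64.1%, Panel A 15/27 = 55.6% → the external panel
Overall: the external panel 167/320 = 52.2%, Panel A 133/252 = 52.8% → Panel A
The external panel wins each proposal group but Panel A wins overall — the comparison reverses. The external panel's proposals skew toward infrastructure, which has a lower base rate.

No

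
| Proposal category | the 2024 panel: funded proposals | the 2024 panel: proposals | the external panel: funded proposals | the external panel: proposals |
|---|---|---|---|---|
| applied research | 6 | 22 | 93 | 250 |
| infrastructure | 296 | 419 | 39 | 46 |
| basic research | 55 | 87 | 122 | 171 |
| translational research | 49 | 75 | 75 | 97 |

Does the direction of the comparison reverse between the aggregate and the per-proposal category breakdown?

Applied research: the 2024 panel 6/22 = 27.3%, the external panel 93/250 = 37.2% → the external panel
Infrastructure: the 2024 panel 296/419 = 70.6%, the external panel 39/46 = 84.8% → the external panel
Basic research: the 2024 panel 55/87 = 63.2%, the external panel 122/171 = 71.3% → the external panel
Translational research: the 2024 panel 49/75 = 65.3%, the external panel 75/97 = 77.3% → the external panel
Overall: the 2024 panel 406/603 = 67.3%, the external panel 329/564 = 58.3% → the 2024 panel
The external panel wins each proposal group but the 2024 panel wins overall — the comparison reverses. The external panel's proposals skew toward applied research, which has a lower base rate.

Yes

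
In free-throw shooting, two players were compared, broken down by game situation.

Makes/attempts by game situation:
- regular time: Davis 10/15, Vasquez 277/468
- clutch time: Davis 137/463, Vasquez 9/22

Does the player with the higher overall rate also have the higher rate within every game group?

Regular time: Davis 10/15 = 66.7%, Vasquez 277/468 = 59.2% → Davis
Clutch time: Davis 137/463 = 29.6%, Vasquez 9/22 = 40.9% → Vasquez
Overall: Davis 147/478 = 30.8%, Vasquez 286/490 = 58.4% → Vasquez
Neither sweeps: Davis wins 1 of 2 groups, Vasquez wins 1. Vasquez wins overall but not every group — no Simpson reversal.

No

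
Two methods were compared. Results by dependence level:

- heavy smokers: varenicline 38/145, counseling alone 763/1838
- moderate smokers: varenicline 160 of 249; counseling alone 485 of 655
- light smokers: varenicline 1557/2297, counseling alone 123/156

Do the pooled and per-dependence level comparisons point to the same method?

No

Heavy smokers: varenicline 38/145 = 26.2%, counseling alone 763/1838 = 41.5% → counseling alone
Moderate smokers: varenicline 160/249 = 64.3%, counseling alone 485/655 = 74.0% → counseling alone
Light smokers: varenicline 1557/2297 = 67.8%, counseling alone 123/156 = 78.8% → counseling alone
Overall: varenicline 1755/2691 = 65.2%, counseling alone 1371/2649 = 51.8% → varenicline
Counseling alone wins each dependence group but varenicline wins overall — the comparison reverses. Counseling alone's participants skew toward heavy smokers, which has a lower base rate.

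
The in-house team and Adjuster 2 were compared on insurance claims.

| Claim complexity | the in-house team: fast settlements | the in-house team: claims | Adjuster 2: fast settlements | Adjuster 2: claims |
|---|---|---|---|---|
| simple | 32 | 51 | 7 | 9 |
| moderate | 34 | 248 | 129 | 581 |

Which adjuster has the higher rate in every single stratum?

Simple: the in-house team 32/51 = 62.7%, Adjuster 2 7/9 = 77.8% → Adjuster 2
Moderate: the in-house team 34/248 = 13.7%, Adjuster 2 129/581 = 22.2% → Adjuster 2
Adjuster 2 has the higher rate in both groups.

Adjuster 2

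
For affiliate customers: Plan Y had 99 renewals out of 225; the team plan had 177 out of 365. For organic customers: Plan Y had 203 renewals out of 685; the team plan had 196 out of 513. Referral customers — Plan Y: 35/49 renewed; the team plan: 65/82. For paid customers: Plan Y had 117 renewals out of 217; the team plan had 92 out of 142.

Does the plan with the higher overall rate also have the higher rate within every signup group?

Yes

Affiliate: Plan Y 99/225 = 44.0%, the team plan 177/365 = 48.5% → the team plan
Organic: Plan Y 203/685 = 29.6%, the team plan 196/513 = 38.2% → the team plan
Referral: Plan Y 35/49 = 71.4%, the team plan 65/82 = 79.3% → the team plan
Paid: Plan Y 117/217 = 53.9%, the team plan 92/142 = 64.8% → the team plan
Overall: Plan Y 454/1176 = 38.6%, the team plan 530/1102 = 48.1% → the team plan
The team plan wins overall and in every signup group — no reversal.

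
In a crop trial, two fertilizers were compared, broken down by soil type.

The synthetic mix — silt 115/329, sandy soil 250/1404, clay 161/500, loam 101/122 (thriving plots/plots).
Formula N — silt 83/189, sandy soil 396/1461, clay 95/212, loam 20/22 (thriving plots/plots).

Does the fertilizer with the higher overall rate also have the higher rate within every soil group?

Silt: the synthetic mix 115/329 = 35.0%, Formula N 83/189 = 43.9% → Formula N
Sandy soil: the synthetic mix 250/1404 = 17.8%, Formula N 396/1461 = 27.1% → Formula N
Clay: the synthetic mix 161/500 = 32.2%, Formula N 95/212 = 44.8% → Formula N
Loam: the synthetic mix 101/122 = 82.8%, Formula N 20/22 = 90.9% → Formula N
Overall: the synthetic mix 627/2355 = 26.6%, Formula N 594/1884 = 31.5% → Formula N
Formula N wins overall and in every soil group — no reversal.

Yes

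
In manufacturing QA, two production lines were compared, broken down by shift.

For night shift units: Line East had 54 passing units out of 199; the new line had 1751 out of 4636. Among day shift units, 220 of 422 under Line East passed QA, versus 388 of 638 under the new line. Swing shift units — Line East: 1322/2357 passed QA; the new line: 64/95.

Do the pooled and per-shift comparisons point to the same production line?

Night shift: Line East 54/199 = 27.1%, the new line 1751/4636 = 37.8% → the new line
Day shift: Line East 220/422 = 52.1%, the new line 388/638 = 60.8% → the new line
Swing shift: Line East 1322/2357 = 56.1%, the new line 64/95 = 67.4% → the new line
Overall: Line East 1596/2978 = 53.6%, the new line 2203/5369 = 41.0% → Line East
The new line wins each shift group but Line East wins overall — the comparison reverses. The new line's units skew toward night shift, which has a lower base rate.

No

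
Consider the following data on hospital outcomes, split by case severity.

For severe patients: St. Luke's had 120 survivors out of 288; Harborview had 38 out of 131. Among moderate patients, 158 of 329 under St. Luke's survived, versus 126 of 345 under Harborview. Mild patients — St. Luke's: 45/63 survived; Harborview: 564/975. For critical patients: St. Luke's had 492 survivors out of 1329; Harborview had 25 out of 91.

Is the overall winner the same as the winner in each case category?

Severe: St. Luke's 120/288 = 41.7%, Harborview 38/131 = 29.0% → St. Luke's
Moderate: St. Luke's 158/329 = 48.0%, Harborview 126/345 = 36.5% → St. Luke's
Mild: St. Luke's 45/63 = 71.4%, Harborview 564/975 = 57.8% → St. Luke's
Critical: St. Luke's 492/1329 = 37.0%, Harborview 25/91 = 27.5% → St. Luke's
Overall: St. Luke's 815/2009 = 40.6%, Harborview 753/1542 = 48.8% → Harborview
St. Luke's wins each case group but Harborview wins overall — the comparison reverses. St. Luke's's patients skew toward critical, which has a lower base rate.

No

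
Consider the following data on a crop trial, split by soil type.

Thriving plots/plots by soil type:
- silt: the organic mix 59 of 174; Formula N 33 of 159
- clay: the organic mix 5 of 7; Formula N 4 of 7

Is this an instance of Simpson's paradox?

No

Silt: the organic mix 59/174 = 33.9%, Formula N 33/159 = 20.8% → the organic mix
Clay: the organic mix 5/7 = 71.4%, Formula N 4/7 = 57.1% → the organic mix
Overall: the organic mix 64/181 = 35.4%, Formula N 37/166 = 22.3% → the organic mix
The organic mix wins overall and in every soil group — no reversal.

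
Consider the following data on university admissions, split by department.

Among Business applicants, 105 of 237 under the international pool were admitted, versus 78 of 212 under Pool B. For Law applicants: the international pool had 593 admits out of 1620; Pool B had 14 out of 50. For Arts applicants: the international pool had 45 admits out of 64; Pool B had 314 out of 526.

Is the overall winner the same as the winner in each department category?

Business: the international pool 105/237 = 44.3%, Pool B 78/212 = 36.8% → the international pool
Law: the international pool 593/1620 = 36.6%, Pool B 14/50 = 28.0% → the international pool
Arts: the international pool 45/64 = 70.3%, Pool B 314/526 = 59.7% → the international pool
Overall: the international pool 743/1921 = 38.7%, Pool B 406/788 = 51.5% → Pool B
The international pool wins each department group but Pool B wins overall — the comparison reverses. The international pool's applicants skew toward Law, which has a lower base rate.

No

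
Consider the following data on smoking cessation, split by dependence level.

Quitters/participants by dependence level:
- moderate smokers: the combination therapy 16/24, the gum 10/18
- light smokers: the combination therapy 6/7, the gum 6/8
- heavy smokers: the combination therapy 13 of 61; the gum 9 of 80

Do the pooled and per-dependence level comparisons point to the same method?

Yes

Moderate smokers: the combination therapy 16/24 = 66.7%, the gum 10/18 = 55.6% → the combination therapy
Light smokers: the combination therapy 6/7 = 85.7%, the gum 6/8 = 75.0% → the combination therapy
Heavy smokers: the combination therapy 13/61 = 21.3%, the gum 9/80 = 11.2% → the combination therapy
Overall: the combination therapy 35/92 = 38.0%, the gum 25/106 = 23.6% → the combination therapy
The combination therapy wins overall and in every dependence group — no reversal.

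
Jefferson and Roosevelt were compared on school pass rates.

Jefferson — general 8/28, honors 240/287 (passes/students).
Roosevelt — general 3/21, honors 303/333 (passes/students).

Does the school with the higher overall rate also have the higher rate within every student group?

No

General: Jefferson 8/28 = 28.6%, Roosevelt 3/21 = 14.3% → Jefferson
Honors: Jefferson 240/287 = 83.6%, Roosevelt 303/333 = 91.0% → Roosevelt
Overall: Jefferson 248/315 = 78.7%, Roosevelt 306/354 = 86.4% → Roosevelt
Neither sweeps: Jefferson wins 1 of 2 groups, Roosevelt wins 1. Roosevelt wins overall but not every group — no Simpson reversal.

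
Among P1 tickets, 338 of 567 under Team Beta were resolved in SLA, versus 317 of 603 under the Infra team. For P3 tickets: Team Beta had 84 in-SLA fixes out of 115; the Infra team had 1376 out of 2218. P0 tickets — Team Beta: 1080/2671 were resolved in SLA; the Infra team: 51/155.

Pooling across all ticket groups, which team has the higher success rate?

the Infra team

P1: Team Beta 338/567 = 59.6%, the Infra team 317/603 = 52.6% → Team Beta
P3: Team Beta 84/115 = 73.0%, the Infra team 1376/2218 = 62.0% → Team Beta
P0: Team Beta 1080/2671 = 40.4%, the Infra team 51/155 = 32.9% → Team Beta
Overall: Team Beta 1502/3353 = 44.8%, the Infra team 1744/2976 = 58.6% → the Infra team
(Team Beta wins every ticket group but the Infra team wins overall — Team Beta's tickets skew toward the low-rate P0 group.)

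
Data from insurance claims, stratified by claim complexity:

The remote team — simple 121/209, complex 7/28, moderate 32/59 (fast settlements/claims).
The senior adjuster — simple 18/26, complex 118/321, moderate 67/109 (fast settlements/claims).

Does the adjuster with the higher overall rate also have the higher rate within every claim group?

Simple: the remote team 121/209 = 57.9%, the senior adjuster 18/26 = 69.2% → the senior adjuster
Complex: the remote team 7/28 = 25.0%, the senior adjuster 118/321 = 36.8% → the senior adjuster
Moderate: the remote team 32/59 = 54.2%, the senior adjuster 67/109 = 61.5% → the senior adjuster
Overall: the remote team 160/296 = 54.1%, the senior adjuster 203/456 = 44.5% → the remote team
The senior adjuster wins each claim group but the remote team wins overall — the comparison reverses. The senior adjuster's claims skew toward complex, which has a lower base rate.

No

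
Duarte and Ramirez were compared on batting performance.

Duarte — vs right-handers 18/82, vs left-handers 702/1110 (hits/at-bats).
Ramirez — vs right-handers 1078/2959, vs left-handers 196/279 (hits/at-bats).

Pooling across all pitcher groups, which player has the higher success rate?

Duarte

Vs right-handers: Duarte 18/82 = 22.0%, Ramirez 1078/2959 = 36.4% → Ramirez
Vs left-handers: Duarte 702/1110 = 63.2%, Ramirez 196/279 = 70.3% → Ramirez
Overall: Duarte 720/1192 = 60.4%, Ramirez 1274/3238 = 39.3% → Duarte
(Ramirez wins every pitcher group but Duarte wins overall — Ramirez's at-bats skew toward the low-rate vs right-handers group.)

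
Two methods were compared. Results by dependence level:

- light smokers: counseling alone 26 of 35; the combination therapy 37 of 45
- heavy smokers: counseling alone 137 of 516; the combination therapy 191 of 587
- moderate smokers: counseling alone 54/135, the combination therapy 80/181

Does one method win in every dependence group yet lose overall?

No

Light smokers: counseling alone 26/35 = 74.3%, the combination therapy 37/45 = 82.2% → the combination therapy
Heavy smokers: counseling alone 137/516 = 26.6%, the combination therapy 191/587 = 32.5% → the combination therapy
Moderate smokers: counseling alone 54/135 = 40.0%, the combination therapy 80/181 = 44.2% → the combination therapy
Overall: counseling alone 217/686 = 31.6%, the combination therapy 308/813 = 37.9% → the combination therapy
The combination therapy wins overall and in every dependence group — no reversal.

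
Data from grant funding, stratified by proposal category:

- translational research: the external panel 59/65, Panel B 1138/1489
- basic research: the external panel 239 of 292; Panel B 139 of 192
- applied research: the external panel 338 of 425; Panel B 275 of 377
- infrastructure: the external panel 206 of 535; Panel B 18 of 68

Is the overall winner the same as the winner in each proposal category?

Translational research: the external panel 59/65 = 90.8%, Panel B 1138/1489 = 76.4% → the external panel
Basic research: the external panel 239/292 = 81.8%, Panel B 139/192 = 72.4% → the external panel
Applied research: the external panel 338/425 = 79.5%, Panel B 275/377 = 72.9% → the external panel
Infrastructure: the external panel 206/535 = 38.5%, Panel B 18/68 = 26.5% → the external panel
Overall: the external panel 842/1317 = 63.9%, Panel B 1570/2126 = 73.8% → Panel B
The external panel wins each proposal group but Panel B wins overall — the comparison reverses. The external panel's proposals skew toward infrastructure, which has a lower base rate.

No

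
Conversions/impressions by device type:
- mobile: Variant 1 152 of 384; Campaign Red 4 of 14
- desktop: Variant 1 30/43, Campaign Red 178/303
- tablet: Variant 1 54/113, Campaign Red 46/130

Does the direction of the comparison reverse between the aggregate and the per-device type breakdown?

Mobile: Variant 1 152/384 = 39.6%, Campaign Red 4/14 = 28.6% → Variant 1
Desktop: Variant 1 30/43 = 69.8%, Campaign Red 178/303 = 58.7% → Variant 1
Tablet: Variant 1 54/113 = 47.8%, Campaign Red 46/130 = 35.4% → Variant 1
Overall: Variant 1 236/540 = 43.7%, Campaign Red 228/447 = 51.0% → Campaign Red
Variant 1 wins each device group but Campaign Red wins overall — the comparison reverses. Variant 1's impressions skew toward mobile, which has a lower base rate.

Yes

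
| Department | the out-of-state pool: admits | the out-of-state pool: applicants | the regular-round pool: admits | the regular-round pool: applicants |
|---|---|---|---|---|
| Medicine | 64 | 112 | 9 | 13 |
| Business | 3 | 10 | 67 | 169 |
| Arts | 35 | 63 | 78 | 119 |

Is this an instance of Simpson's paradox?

Yes

Medicine: the out-of-state pool 64/112 = 57.1%, the regular-round pool 9/13 = 69.2% → the regular-round pool
Business: the out-of-state pool 3/10 = 30.0%, the regular-round pool 67/169 = 39.6% → the regular-round pool
Arts: the out-of-state pool 35/63 = 55.6%, the regular-round pool 78/119 = 65.5% → the regular-round pool
Overall: the out-of-state pool 102/185 = 55.1%, the regular-round pool 154/301 = 51.2% → the out-of-state pool
The regular-round pool wins each department group but the out-of-state pool wins overall — the comparison reverses. The regular-round pool's applicants skew toward Business, which has a lower base rate.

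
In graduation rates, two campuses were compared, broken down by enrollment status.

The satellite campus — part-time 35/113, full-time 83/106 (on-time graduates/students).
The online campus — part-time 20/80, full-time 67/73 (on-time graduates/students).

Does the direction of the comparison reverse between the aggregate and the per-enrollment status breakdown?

No

Part-time: the satellite campus 35/113 = 31.0%, the online campus 20/80 = 25.0% → the satellite campus
Full-time: the satellite campus 83/106 = 78.3%, the online campus 67/73 = 91.8% → the online campus
Overall: the satellite campus 118/219 = 53.9%, the online campus 87/153 = 56.9% → the online campus
Neither sweeps: the satellite campus wins 1 of 2 groups, the online campus wins 1. The online campus wins overall but not every group — no Simpson reversal.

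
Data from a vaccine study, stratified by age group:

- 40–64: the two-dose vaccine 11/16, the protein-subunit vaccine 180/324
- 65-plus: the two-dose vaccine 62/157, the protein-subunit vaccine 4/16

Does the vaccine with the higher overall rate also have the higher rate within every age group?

No

40–64: the two-dose vaccine 11/16 = 68.8%, the protein-subunit vaccine 180/324 = 55.6% → the two-dose vaccine
65-plus: the two-dose vaccine 62/157 = 39.5%, the protein-subunit vaccine 4/16 = 25.0% → the two-dose vaccine
Overall: the two-dose vaccine 73/173 = 42.2%, the protein-subunit vaccine 184/340 = 54.1% → the protein-subunit vaccine
The two-dose vaccine wins each age group but the protein-subunit vaccine wins overall — the comparison reverses. The two-dose vaccine's recipients skew toward 65-plus, which has a lower base rate.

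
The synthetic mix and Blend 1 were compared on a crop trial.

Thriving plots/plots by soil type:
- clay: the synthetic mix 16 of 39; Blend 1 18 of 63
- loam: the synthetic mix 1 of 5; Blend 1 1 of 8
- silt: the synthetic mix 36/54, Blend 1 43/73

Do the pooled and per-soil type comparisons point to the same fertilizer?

Yes

Clay: the synthetic mix 16/39 = 41.0%, Blend 1 18/63 = 28.6% → the synthetic mix
Loam: the synthetic mix 1/5 = 20.0%, Blend 1 1/8 = 12.5% → the synthetic mix
Silt: the synthetic mix 36/54 = 66.7%, Blend 1 43/73 = 58.9% → the synthetic mix
Overall: the synthetic mix 53/98 = 54.1%, Blend 1 62/144 = 43.1% → the synthetic mix
The synthetic mix wins overall and in every soil group — no reversal.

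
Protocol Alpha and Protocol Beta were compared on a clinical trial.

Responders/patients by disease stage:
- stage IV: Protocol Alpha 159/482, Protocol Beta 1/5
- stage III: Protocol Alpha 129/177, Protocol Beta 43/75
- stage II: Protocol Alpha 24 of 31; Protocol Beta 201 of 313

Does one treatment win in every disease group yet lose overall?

Stage IV: Protocol Alpha 159/482 = 33.0%, Protocol Beta 1/5 = 20.0% → Protocol Alpha
Stage III: Protocol Alpha 129/177 = 72.9%, Protocol Beta 43/75 = 57.3% → Protocol Alpha
Stage II: Protocol Alpha 24/31 = 77.4%, Protocol Beta 201/313 = 64.2% → Protocol Alpha
Overall: Protocol Alpha 312/690 = 45.2%, Protocol Beta 245/393 = 62.3% → Protocol Beta
Protocol Alpha wins each disease group but Protocol Beta wins overall — the comparison reverses. Protocol Alpha's patients skew toward stage IV, which has a lower base rate.

Yes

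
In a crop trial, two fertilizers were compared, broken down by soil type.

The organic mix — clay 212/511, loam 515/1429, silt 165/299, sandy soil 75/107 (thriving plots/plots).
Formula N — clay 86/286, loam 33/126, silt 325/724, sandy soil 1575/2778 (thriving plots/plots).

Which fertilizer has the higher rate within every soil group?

the organic mix

Clay: the organic mix 212/511 = 41.5%, Formula N 86/286 = 30.1% → the organic mix
Loam: the organic mix 515/1429 = 36.0%, Formula N 33/126 = 26.2% → the organic mix
Silt: the organic mix 165/299 = 55.2%, Formula N 325/724 = 44.9% → the organic mix
Sandy soil: the organic mix 75/107 = 70.1%, Formula N 1575/2778 = 56.7% → the organic mix
The organic mix has the higher rate in all 4 groups.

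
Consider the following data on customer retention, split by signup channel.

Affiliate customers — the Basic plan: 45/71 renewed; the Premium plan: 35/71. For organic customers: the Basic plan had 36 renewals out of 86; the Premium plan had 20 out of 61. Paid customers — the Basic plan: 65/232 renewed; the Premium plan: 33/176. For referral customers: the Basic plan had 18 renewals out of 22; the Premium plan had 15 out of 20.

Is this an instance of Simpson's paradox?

No

Affiliate: the Basic plan 45/71 = 63.4%, the Premium plan 35/71 = 49.3% → the Basic plan
Organic: the Basic plan 36/86 = 41.9%, the Premium plan 20/61 = 32.8% → the Basic plan
Paid: the Basic plan 65/232 = 28.0%, the Premium plan 33/176 = 18.8% → the Basic plan
Referral: the Basic plan 18/22 = 81.8%, the Premium plan 15/20 = 75.0% → the Basic plan
Overall: the Basic plan 164/411 = 39.9%, the Premium plan 103/328 = 31.4% → the Basic plan
The Basic plan wins overall and in every signup group — no reversal.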